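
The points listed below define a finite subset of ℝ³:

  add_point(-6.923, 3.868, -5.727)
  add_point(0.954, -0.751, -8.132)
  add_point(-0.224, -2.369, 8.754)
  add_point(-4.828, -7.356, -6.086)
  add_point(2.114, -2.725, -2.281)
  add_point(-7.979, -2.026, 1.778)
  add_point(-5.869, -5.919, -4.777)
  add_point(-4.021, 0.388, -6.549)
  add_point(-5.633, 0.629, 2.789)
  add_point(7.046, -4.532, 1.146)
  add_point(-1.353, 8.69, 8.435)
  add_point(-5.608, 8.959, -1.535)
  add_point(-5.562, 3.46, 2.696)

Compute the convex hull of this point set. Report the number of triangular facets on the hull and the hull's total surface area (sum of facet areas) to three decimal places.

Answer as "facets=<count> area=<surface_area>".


9 of the 13 inputs are extreme points: [0, 1, 2, 3, 5, 6, 9, 10, 11].

Facet areas (half cross-product norm):
  f1: (p10, p11, p5) → 62.1873
  f2: (p0, p11, p5) → 32.2815
  f3: (p2, p10, p5) → 57.5608
  f4: (p2, p10, p9) → 57.8616
  f5: (p2, p3, p5) → 50.2349
  f6: (p2, p3, p9) → 75.1570
  f7: (p6, p3, p5) → 3.0097
  f8: (p6, p0, p5) → 35.2036
  f9: (p6, p0, p3) → 8.3936
  f10: (p1, p3, p9) → 52.6638
  f11: (p1, p0, p3) → 41.3700
  f12: (p1, p0, p11) → 29.5470
  f13: (p1, p10, p9) → 99.8943
  f14: (p1, p10, p11) → 70.7530
Σ area = 676.118

Euler characteristic 9−21+14 = 2 ✓

facets=14 area=676.118


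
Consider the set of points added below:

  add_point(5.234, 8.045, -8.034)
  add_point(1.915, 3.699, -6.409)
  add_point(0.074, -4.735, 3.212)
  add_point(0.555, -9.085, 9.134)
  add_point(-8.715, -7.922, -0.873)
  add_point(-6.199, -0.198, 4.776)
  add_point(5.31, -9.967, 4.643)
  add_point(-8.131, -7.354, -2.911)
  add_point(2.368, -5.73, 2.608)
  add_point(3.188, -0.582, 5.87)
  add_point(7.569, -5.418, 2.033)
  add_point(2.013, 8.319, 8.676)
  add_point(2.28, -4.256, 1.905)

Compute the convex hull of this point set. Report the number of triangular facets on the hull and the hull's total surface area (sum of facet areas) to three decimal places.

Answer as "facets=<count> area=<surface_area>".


facets=14 area=814.095

Hull vertices (9/13): indices [0, 1, 3, 4, 5, 6, 7, 10, 11].

Triangle areas on the boundary:
  f1: (p0, p11, p10) → 121.2315
  f2: (p5, p3, p4) → 57.7207
  f3: (p5, p3, p11) → 74.6196
  f4: (p5, p7, p4) → 10.4835
  f5: (p5, p0, p11) → 104.0050
  f6: (p5, p7, p0) → 101.3199
  f7: (p6, p11, p10) → 43.4057
  f8: (p6, p3, p11) → 57.5644
  f9: (p6, p7, p10) → 44.6456
  f10: (p6, p3, p4) → 45.1765
  f11: (p6, p7, p4) → 16.5567
  f12: (p1, p0, p10) → 34.8902
  f13: (p1, p7, p10) → 98.0459
  f14: (p1, p7, p0) → 4.4298
Σ area = 814.095

Euler characteristic 9−21+14 = 2 ✓


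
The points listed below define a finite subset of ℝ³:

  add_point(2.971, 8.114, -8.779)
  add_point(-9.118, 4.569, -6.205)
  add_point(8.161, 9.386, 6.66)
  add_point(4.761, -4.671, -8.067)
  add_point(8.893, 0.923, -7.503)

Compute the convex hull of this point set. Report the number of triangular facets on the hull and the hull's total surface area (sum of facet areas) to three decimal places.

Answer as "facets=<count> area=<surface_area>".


facets=6 area=507.681

Extreme-point indices: [0, 1, 2, 3, 4] — 5 of 5 on the boundary.

Facet areas (half cross-product norm):
  f1: (p0, p2, p1) → 104.1324
  f2: (p0, p2, p4) → 73.9815
  f3: (p3, p2, p1) → 164.1590
  f4: (p3, p2, p4) → 51.3389
  f5: (p3, p0, p1) → 82.1398
  f6: (p3, p0, p4) → 31.9296
Σ area = 507.681

Euler: V−E+F = 5−9+6 = 2.


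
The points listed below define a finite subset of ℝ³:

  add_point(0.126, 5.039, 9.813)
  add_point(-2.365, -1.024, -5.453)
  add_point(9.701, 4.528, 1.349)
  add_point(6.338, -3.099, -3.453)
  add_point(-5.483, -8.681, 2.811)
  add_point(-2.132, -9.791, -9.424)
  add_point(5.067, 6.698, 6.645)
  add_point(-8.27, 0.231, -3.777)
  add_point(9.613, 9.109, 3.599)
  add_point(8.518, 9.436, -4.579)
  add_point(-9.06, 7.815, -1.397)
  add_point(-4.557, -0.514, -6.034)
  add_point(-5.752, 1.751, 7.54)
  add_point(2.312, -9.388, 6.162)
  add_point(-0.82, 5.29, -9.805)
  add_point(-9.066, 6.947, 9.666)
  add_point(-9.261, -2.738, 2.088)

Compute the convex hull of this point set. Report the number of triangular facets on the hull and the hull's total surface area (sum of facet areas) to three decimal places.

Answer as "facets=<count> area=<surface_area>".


facets=24 area=1252.724

Hull vertices (14/17): indices [0, 2, 3, 4, 5, 6, 7, 8, 9, 10, 13, 14, 15, 16].

Triangle areas on the boundary:
  f1: (p7, p5, p16) → 43.0817
  f2: (p7, p14, p5) → 69.1360
  f3: (p9, p14, p5) → 78.9004
  f4: (p3, p13, p2) → 58.0519
  f5: (p3, p13, p5) → 74.5006
  f6: (p3, p9, p2) → 37.3689
  f7: (p3, p9, p5) → 62.6156
  f8: (p4, p15, p16) → 35.1588
  f9: (p4, p13, p15) → 73.7998
  f10: (p4, p5, p16) → 44.7720
  f11: (p4, p13, p5) → 53.7500
  f12: (p0, p13, p15) → 66.5731
  f13: (p10, p9, p14) → 68.1619
  f14: (p10, p7, p14) → 42.3201
  f15: (p10, p15, p16) → 56.8721
  f16: (p10, p7, p16) → 26.2652
  f17: (p8, p0, p15) → 40.7193
  f18: (p8, p10, p15) → 104.0406
  f19: (p8, p10, p9) → 73.9672
  f20: (p8, p9, p2) → 19.3273
  f21: (p8, p13, p2) → 32.9389
  f22: (p6, p0, p13) → 45.8649
  f23: (p6, p8, p13) → 41.9779
  f24: (p6, p8, p0) → 2.5596
Σ area = 1252.724

Euler characteristic 14−36+24 = 2 ✓


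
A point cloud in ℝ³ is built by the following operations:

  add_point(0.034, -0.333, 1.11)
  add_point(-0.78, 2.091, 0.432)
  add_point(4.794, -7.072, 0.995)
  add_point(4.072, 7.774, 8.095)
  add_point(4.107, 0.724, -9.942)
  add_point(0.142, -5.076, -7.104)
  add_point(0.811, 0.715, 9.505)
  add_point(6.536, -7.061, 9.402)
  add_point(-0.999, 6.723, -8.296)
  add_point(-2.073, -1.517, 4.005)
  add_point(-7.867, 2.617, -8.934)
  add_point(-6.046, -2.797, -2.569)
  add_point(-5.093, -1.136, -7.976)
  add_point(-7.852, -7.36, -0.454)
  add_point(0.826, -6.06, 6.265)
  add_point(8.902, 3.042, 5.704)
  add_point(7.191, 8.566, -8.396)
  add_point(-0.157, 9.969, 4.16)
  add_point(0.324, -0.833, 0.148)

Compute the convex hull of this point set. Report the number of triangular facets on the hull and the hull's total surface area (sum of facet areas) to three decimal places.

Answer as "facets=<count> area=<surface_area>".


facets=24 area=1051.916

Hull vertices (14/19): indices [2, 3, 4, 5, 6, 7, 8, 10, 12, 13, 14, 15, 16, 17].

Per-facet area ½‖(b−a)×(c−a)‖:
  f1: (p17, p13, p10) → 108.8874
  f2: (p6, p17, p13) → 82.7606
  f3: (p16, p4, p10) → 51.0880
  f4: (p12, p4, p10) → 21.2718
  f5: (p12, p5, p4) → 24.9377
  f6: (p12, p13, p10) → 21.2802
  f7: (p12, p5, p13) → 32.4813
  f8: (p3, p6, p17) → 24.1466
  f9: (p3, p16, p15) → 54.6489
  f10: (p3, p16, p17) → 44.5100
  f11: (p3, p7, p15) → 37.0247
  f12: (p3, p7, p6) → 33.6239
  f13: (p8, p17, p10) → 49.9745
  f14: (p8, p16, p10) → 10.9228
  f15: (p8, p16, p17) → 53.8350
  f16: (p2, p5, p4) → 35.2762
  f17: (p2, p16, p4) → 53.6241
  f18: (p2, p5, p13) → 49.7201
  f19: (p2, p7, p13) → 51.9096
  f20: (p2, p16, p15) → 90.1652
  f21: (p2, p7, p15) → 45.3411
  f22: (p14, p6, p13) → 38.6058
  f23: (p14, p7, p13) → 11.1848
  f24: (p14, p7, p6) → 24.6955
Σ area = 1051.916

Check V−E+F: 14 − 36 + 24 = 2.


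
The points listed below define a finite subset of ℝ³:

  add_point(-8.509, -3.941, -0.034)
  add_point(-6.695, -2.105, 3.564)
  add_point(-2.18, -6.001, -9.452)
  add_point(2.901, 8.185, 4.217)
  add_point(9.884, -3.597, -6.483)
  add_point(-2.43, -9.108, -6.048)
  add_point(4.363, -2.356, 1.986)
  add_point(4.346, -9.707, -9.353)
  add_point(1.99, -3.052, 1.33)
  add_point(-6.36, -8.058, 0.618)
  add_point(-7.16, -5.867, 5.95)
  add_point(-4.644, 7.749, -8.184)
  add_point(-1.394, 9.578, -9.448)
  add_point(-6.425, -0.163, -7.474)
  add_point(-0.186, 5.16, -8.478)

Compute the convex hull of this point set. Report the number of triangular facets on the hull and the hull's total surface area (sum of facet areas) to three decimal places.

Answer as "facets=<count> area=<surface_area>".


Hull vertices (13/15): indices [0, 1, 2, 3, 4, 5, 6, 7, 9, 10, 11, 12, 13].

Triangle areas on the boundary:
  f1: (p3, p12, p4) → 114.6755
  f2: (p7, p12, p4) → 76.6647
  f3: (p7, p2, p12) → 52.2965
  f4: (p6, p3, p4) → 51.6279
  f5: (p6, p7, p4) → 44.4625
  f6: (p11, p2, p12) → 26.5006
  f7: (p11, p13, p2) → 24.1178
  f8: (p11, p13, p0) → 29.1133
  f9: (p11, p1, p0) → 32.6877
  f10: (p11, p3, p12) → 28.1830
  f11: (p11, p1, p3) → 93.0309
  f12: (p5, p7, p2) → 16.5501
  f13: (p5, p7, p9) → 16.2673
  f14: (p5, p9, p0) → 17.8204
  f15: (p5, p13, p0) → 38.5613
  f16: (p5, p13, p2) → 16.4794
  f17: (p10, p7, p9) → 27.7130
  f18: (p10, p6, p7) → 85.1595
  f19: (p10, p9, p0) → 13.1545
  f20: (p10, p1, p0) → 9.9078
  f21: (p10, p1, p3) → 23.7083
  f22: (p10, p6, p3) → 68.7117
Σ area = 907.394

Check V−E+F: 13 − 33 + 22 = 2.

facets=22 area=907.394


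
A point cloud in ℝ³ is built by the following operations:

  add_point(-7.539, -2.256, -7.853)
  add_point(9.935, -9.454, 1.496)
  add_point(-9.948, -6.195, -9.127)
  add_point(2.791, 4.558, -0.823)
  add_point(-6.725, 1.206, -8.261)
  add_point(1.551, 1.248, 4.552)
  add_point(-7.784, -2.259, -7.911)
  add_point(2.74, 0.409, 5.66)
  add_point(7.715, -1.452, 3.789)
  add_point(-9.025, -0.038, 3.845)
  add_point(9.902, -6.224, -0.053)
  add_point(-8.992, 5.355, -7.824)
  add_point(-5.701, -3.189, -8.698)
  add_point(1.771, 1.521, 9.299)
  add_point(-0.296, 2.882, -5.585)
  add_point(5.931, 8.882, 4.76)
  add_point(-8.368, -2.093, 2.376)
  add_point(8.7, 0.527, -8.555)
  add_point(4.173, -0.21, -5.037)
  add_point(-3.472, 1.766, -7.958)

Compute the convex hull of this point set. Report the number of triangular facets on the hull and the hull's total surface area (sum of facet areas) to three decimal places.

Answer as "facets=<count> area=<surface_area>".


facets=16 area=1057.227

Extreme-point indices: [1, 2, 8, 9, 10, 11, 13, 15, 16, 17] — 10 of 20 on the boundary.

Triangle areas on the boundary:
  f1: (p17, p1, p2) → 139.6754
  f2: (p16, p1, p2) → 121.4538
  f3: (p16, p13, p1) → 100.6213
  f4: (p8, p15, p1) → 9.1170
  f5: (p8, p13, p1) → 27.7008
  f6: (p8, p13, p15) → 39.0124
  f7: (p11, p17, p2) → 105.1574
  f8: (p11, p17, p15) → 137.8441
  f9: (p10, p15, p1) → 20.6671
  f10: (p10, p17, p1) → 8.7326
  f11: (p10, p17, p15) → 82.9687
  f12: (p9, p13, p15) → 56.3391
  f13: (p9, p16, p13) → 15.7817
  f14: (p9, p11, p15) → 110.4676
  f15: (p9, p16, p2) → 10.5250
  f16: (p9, p11, p2) → 71.1628
Σ area = 1057.227

Check V−E+F: 10 − 24 + 16 = 2.


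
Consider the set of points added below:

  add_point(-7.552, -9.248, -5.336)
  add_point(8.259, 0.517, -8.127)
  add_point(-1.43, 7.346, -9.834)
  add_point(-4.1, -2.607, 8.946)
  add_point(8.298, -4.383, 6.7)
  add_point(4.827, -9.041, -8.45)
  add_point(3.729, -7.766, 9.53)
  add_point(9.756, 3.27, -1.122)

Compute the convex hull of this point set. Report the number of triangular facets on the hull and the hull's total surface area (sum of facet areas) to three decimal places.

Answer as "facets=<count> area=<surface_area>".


8 of the 8 inputs are extreme points: [0, 1, 2, 3, 4, 5, 6, 7].

Per-facet area ½‖(b−a)×(c−a)‖:
  f1: (p5, p2, p0) → 106.7623
  f2: (p5, p6, p0) → 109.9369
  f3: (p3, p2, p0) → 143.2614
  f4: (p3, p6, p0) → 75.7351
  f5: (p3, p2, p7) → 131.8002
  f6: (p1, p2, p7) → 45.7921
  f7: (p1, p5, p2) → 58.7725
  f8: (p4, p5, p6) → 51.2120
  f9: (p4, p3, p7) → 69.3664
  f10: (p4, p3, p6) → 28.6414
  f11: (p4, p1, p7) → 39.3145
  f12: (p4, p1, p5) → 76.5151
Σ area = 937.110

Check V−E+F: 8 − 18 + 12 = 2.

facets=12 area=937.110


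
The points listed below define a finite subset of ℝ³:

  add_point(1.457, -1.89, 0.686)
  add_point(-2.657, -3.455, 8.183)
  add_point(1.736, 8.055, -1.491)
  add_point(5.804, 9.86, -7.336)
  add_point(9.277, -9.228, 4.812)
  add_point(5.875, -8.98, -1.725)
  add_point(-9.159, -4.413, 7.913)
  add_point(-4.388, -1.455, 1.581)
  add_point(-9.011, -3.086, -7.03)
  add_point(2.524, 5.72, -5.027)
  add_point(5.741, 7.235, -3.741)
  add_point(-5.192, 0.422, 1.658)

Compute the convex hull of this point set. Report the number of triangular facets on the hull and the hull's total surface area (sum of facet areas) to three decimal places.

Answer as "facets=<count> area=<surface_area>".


9 of the 12 inputs are extreme points: [1, 2, 3, 4, 5, 6, 8, 10, 11].

Facet areas (half cross-product norm):
  f1: (p1, p4, p6) → 27.5353
  f2: (p2, p1, p6) → 48.0852
  f3: (p2, p8, p3) → 58.3074
  f4: (p2, p1, p4) → 106.7298
  f5: (p5, p3, p4) → 69.4253
  f6: (p5, p8, p3) → 149.8373
  f7: (p5, p4, p6) → 67.7447
  f8: (p5, p8, p6) → 119.1870
  f9: (p11, p8, p6) → 43.3453
  f10: (p11, p2, p6) → 22.4672
  f11: (p11, p2, p8) → 52.9708
  f12: (p10, p3, p4) → 20.1951
  f13: (p10, p2, p4) → 43.8634
  f14: (p10, p2, p3) → 9.9153
Σ area = 839.609

Euler: V−E+F = 9−21+14 = 2.

facets=14 area=839.609


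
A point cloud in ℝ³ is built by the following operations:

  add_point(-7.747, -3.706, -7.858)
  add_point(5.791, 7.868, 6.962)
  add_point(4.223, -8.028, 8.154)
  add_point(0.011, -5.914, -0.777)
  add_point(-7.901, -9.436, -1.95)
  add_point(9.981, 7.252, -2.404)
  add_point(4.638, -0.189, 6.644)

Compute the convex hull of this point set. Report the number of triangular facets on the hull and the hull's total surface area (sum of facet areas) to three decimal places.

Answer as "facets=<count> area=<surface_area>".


facets=8 area=659.948

6 of the 7 inputs are extreme points: [0, 1, 2, 3, 4, 5].

Per-facet area ½‖(b−a)×(c−a)‖:
  f1: (p1, p2, p4) → 126.0480
  f2: (p1, p2, p5) → 82.2263
  f3: (p3, p2, p4) → 40.2086
  f4: (p3, p2, p5) → 83.7889
  f5: (p0, p3, p4) → 35.2358
  f6: (p0, p3, p5) → 87.1418
  f7: (p0, p1, p4) → 94.8840
  f8: (p0, p1, p5) → 110.4148
Σ area = 659.948

Euler characteristic 6−12+8 = 2 ✓


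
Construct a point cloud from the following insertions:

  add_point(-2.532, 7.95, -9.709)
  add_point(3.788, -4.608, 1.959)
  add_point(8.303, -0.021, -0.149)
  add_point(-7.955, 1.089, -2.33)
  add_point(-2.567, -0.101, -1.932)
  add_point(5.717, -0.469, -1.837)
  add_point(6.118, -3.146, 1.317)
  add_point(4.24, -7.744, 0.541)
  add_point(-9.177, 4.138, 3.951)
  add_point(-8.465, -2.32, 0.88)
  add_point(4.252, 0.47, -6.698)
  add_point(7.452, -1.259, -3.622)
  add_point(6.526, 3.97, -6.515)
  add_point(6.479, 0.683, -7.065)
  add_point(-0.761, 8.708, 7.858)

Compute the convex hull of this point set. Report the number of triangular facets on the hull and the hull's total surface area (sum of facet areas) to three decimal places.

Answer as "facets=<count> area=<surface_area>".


13 of the 15 inputs are extreme points: [0, 1, 2, 3, 6, 7, 8, 9, 10, 11, 12, 13, 14].

Facet areas (half cross-product norm):
  f1: (p14, p0, p8) → 80.3757
  f2: (p9, p14, p8) → 32.6464
  f3: (p9, p14, p7) → 103.1744
  f4: (p6, p7, p2) → 5.5058
  f5: (p6, p14, p2) → 30.3912
  f6: (p3, p9, p7) → 32.0821
  f7: (p3, p0, p8) → 37.2511
  f8: (p3, p9, p8) → 15.8638
  f9: (p11, p7, p2) → 15.6874
  f10: (p11, p13, p7) → 12.1307
  f11: (p12, p14, p0) → 85.1146
  f12: (p12, p13, p0) → 16.4466
  f13: (p12, p14, p2) → 57.5792
  f14: (p12, p11, p2) → 11.2316
  f15: (p12, p11, p13) → 6.4100
  f16: (p1, p14, p7) → 4.5408
  f17: (p1, p6, p7) → 4.7240
  f18: (p1, p6, p14) → 21.3988
  f19: (p10, p13, p0) → 10.2066
  f20: (p10, p3, p0) → 57.4197
  f21: (p10, p13, p7) → 12.2111
  f22: (p10, p3, p7) → 69.7917
Σ area = 722.183

Euler characteristic 13−33+22 = 2 ✓

facets=22 area=722.183


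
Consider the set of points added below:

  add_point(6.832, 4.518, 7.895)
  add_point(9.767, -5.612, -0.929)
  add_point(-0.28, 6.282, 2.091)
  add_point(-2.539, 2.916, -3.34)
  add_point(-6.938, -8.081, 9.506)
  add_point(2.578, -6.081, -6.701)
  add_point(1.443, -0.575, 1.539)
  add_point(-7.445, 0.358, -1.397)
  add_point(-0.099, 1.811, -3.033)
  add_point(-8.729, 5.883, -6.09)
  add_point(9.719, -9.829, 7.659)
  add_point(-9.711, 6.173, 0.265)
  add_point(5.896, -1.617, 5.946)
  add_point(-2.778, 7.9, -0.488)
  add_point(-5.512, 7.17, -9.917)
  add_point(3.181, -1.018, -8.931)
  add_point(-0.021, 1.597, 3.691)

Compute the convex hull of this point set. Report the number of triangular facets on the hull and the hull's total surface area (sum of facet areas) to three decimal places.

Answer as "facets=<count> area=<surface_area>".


facets=18 area=1089.961

Extreme-point indices: [0, 1, 4, 5, 7, 9, 10, 11, 13, 14, 15] — 11 of 17 on the boundary.

Facet areas (half cross-product norm):
  f1: (p0, p4, p11) → 141.0185
  f2: (p9, p4, p11) → 48.9515
  f3: (p9, p14, p11) → 9.6115
  f4: (p5, p9, p14) → 40.8916
  f5: (p10, p0, p1) → 63.6535
  f6: (p10, p0, p4) → 117.6928
  f7: (p10, p5, p1) → 37.3111
  f8: (p10, p5, p4) → 129.6322
  f9: (p13, p14, p11) → 34.7501
  f10: (p13, p0, p11) → 38.7854
  f11: (p13, p0, p14) → 39.6595
  f12: (p15, p5, p1) → 25.5013
  f13: (p15, p5, p14) → 27.2549
  f14: (p15, p0, p1) → 77.9077
  f15: (p15, p0, p14) → 108.3467
  f16: (p7, p9, p4) → 12.5038
  f17: (p7, p5, p4) → 89.9542
  f18: (p7, p5, p9) → 46.5347
Σ area = 1089.961

Euler characteristic 11−27+18 = 2 ✓


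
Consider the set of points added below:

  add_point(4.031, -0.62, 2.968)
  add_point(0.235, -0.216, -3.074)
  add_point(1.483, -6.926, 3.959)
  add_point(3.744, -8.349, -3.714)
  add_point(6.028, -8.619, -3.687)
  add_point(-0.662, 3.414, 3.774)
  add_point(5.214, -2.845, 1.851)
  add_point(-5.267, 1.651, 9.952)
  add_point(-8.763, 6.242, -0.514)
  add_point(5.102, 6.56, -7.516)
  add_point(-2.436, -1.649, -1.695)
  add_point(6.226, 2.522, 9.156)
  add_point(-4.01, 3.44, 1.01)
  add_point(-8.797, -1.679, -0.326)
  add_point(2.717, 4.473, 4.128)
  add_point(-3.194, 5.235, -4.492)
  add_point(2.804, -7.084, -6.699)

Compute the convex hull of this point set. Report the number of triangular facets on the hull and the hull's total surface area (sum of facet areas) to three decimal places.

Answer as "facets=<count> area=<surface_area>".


11 of the 17 inputs are extreme points: [2, 3, 4, 7, 8, 9, 11, 13, 14, 15, 16].

Triangle areas on the boundary:
  f1: (p9, p4, p11) → 119.1182
  f2: (p2, p4, p11) → 50.5199
  f3: (p16, p9, p4) → 31.3704
  f4: (p14, p9, p11) → 27.7761
  f5: (p14, p8, p11) → 22.2419
  f6: (p14, p8, p9) → 73.9323
  f7: (p7, p2, p13) → 62.5099
  f8: (p7, p2, p11) → 61.4181
  f9: (p7, p8, p13) → 43.3208
  f10: (p7, p8, p11) → 67.6210
  f11: (p3, p2, p4) → 8.9540
  f12: (p3, p16, p4) → 3.6632
  f13: (p3, p2, p13) → 50.0019
  f14: (p3, p16, p13) → 24.1218
  f15: (p15, p8, p9) → 12.0193
  f16: (p15, p16, p9) → 58.6223
  f17: (p15, p8, p13) → 27.1779
  f18: (p15, p16, p13) → 64.8094
Σ area = 809.199

Euler characteristic 11−27+18 = 2 ✓

facets=18 area=809.199


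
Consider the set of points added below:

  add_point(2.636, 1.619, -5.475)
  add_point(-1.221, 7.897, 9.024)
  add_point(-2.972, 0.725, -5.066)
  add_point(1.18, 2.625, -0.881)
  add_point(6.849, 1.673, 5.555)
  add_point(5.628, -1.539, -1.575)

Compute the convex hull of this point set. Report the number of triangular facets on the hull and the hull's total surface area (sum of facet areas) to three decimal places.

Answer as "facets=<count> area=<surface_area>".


facets=6 area=255.418

5 of the 6 inputs are extreme points: [0, 1, 2, 4, 5].

Per-facet area ½‖(b−a)×(c−a)‖:
  f1: (p1, p4, p2) → 75.8674
  f2: (p0, p1, p2) → 44.9798
  f3: (p0, p1, p4) → 63.5146
  f4: (p5, p4, p2) → 35.0965
  f5: (p5, p0, p2) → 15.4413
  f6: (p5, p0, p4) → 20.5181
Σ area = 255.418

Euler characteristic 5−9+6 = 2 ✓


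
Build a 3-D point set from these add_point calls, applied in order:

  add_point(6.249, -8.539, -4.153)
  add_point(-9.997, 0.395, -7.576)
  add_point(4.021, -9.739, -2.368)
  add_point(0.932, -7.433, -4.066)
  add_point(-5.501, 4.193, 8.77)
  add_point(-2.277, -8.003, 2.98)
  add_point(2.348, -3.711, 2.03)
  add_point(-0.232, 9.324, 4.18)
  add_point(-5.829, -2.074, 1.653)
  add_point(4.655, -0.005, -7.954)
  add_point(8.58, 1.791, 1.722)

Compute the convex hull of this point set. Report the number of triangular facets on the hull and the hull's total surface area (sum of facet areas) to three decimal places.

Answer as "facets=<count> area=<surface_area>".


facets=16 area=779.112

Points on the hull: [0, 1, 2, 3, 4, 5, 7, 8, 9, 10] (10 of 11).

Triangle areas on the boundary:
  f1: (p5, p2, p10) → 54.7180
  f2: (p5, p4, p10) → 94.2621
  f3: (p3, p5, p1) → 53.8511
  f4: (p3, p5, p2) → 16.2635
  f5: (p0, p2, p10) → 18.4122
  f6: (p0, p9, p10) → 48.2568
  f7: (p0, p3, p2) → 6.4996
  f8: (p0, p9, p1) → 68.3148
  f9: (p0, p3, p1) → 17.8729
  f10: (p7, p4, p10) → 50.4771
  f11: (p7, p9, p10) → 62.7649
  f12: (p7, p4, p1) → 73.6043
  f13: (p7, p9, p1) → 110.8037
  f14: (p8, p4, p1) → 42.1943
  f15: (p8, p5, p1) → 30.1789
  f16: (p8, p5, p4) → 30.6378
Σ area = 779.112

Check V−E+F: 10 − 24 + 16 = 2.


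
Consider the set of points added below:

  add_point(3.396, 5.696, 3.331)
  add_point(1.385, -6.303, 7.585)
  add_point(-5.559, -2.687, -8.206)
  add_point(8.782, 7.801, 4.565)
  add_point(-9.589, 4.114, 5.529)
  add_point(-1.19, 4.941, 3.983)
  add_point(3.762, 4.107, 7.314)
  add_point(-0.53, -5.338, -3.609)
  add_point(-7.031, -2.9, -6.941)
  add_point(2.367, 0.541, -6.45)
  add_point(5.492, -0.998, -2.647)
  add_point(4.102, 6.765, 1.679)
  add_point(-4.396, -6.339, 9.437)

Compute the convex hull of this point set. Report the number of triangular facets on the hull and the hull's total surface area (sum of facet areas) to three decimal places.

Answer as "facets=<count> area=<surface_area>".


facets=18 area=735.891

Points on the hull: [1, 2, 3, 4, 6, 7, 8, 9, 10, 11, 12] (11 of 13).

Facet areas (half cross-product norm):
  f1: (p6, p3, p4) → 33.7790
  f2: (p6, p12, p4) → 73.5771
  f3: (p11, p3, p4) → 29.3614
  f4: (p11, p2, p4) → 105.4259
  f5: (p8, p12, p4) → 87.4213
  f6: (p8, p2, p4) → 10.9507
  f7: (p7, p8, p12) → 51.4987
  f8: (p7, p8, p2) → 7.1192
  f9: (p9, p11, p2) → 38.4538
  f10: (p9, p7, p2) → 25.1460
  f11: (p9, p7, p10) → 17.6106
  f12: (p9, p10, p3) → 28.0466
  f13: (p9, p11, p3) → 21.9625
  f14: (p1, p7, p12) → 34.2532
  f15: (p1, p7, p10) → 41.6830
  f16: (p1, p10, p3) → 72.1325
  f17: (p1, p6, p3) → 25.8830
  f18: (p1, p6, p12) → 31.5861
Σ area = 735.891

Check V−E+F: 11 − 27 + 18 = 2.


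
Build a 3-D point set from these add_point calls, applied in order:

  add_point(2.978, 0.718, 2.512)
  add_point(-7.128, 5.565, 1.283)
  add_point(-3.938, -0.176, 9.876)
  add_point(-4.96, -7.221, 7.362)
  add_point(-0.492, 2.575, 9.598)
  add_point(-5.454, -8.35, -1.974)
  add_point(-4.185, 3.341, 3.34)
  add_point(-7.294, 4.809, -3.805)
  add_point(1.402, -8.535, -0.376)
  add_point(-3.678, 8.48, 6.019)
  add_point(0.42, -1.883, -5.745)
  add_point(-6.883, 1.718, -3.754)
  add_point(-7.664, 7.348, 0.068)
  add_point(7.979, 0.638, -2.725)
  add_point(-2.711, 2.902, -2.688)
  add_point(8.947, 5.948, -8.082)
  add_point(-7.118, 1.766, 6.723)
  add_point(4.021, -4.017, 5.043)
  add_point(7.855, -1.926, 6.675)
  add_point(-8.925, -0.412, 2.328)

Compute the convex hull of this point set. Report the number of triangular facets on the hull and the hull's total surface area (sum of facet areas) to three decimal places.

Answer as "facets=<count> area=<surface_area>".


Points on the hull: [2, 3, 4, 5, 7, 8, 9, 10, 11, 12, 13, 15, 16, 18, 19] (15 of 20).

Facet areas (half cross-product norm):
  f1: (p9, p18, p15) → 124.1680
  f2: (p13, p8, p15) → 27.8794
  f3: (p13, p18, p15) → 18.5968
  f4: (p13, p18, p8) → 51.1521
  f5: (p10, p8, p15) → 42.3155
  f6: (p10, p5, p8) → 29.1468
  f7: (p10, p7, p15) → 60.7294
  f8: (p3, p5, p8) → 31.8996
  f9: (p3, p5, p19) → 38.8899
  f10: (p3, p18, p8) → 57.6452
  f11: (p3, p18, p2) → 46.4114
  f12: (p16, p9, p2) → 18.3649
  f13: (p16, p3, p19) → 23.3442
  f14: (p16, p3, p2) → 18.3826
  f15: (p4, p18, p2) → 20.1657
  f16: (p4, p9, p2) → 16.5048
  f17: (p4, p9, p18) → 31.1068
  f18: (p12, p9, p15) → 66.7927
  f19: (p12, p7, p15) → 37.8435
  f20: (p12, p16, p9) → 26.1032
  f21: (p12, p7, p19) → 18.2645
  f22: (p12, p16, p19) → 20.8743
  f23: (p11, p10, p5) → 37.5062
  f24: (p11, p10, p7) → 11.0286
  f25: (p11, p5, p19) → 31.6568
  f26: (p11, p7, p19) → 10.0968
Σ area = 916.870

Euler characteristic 15−39+26 = 2 ✓

facets=26 area=916.870


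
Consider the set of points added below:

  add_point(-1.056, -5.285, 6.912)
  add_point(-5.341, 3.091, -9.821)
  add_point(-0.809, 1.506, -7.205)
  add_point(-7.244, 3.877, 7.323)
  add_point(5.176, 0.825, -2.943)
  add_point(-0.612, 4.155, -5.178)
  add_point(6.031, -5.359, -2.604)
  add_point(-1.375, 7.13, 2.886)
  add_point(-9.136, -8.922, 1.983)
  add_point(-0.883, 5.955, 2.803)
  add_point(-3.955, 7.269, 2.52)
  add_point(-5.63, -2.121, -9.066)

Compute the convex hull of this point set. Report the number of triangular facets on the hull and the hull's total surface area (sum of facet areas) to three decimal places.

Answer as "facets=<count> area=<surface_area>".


12 of the 12 inputs are extreme points: [0, 1, 2, 3, 4, 5, 6, 7, 8, 9, 10, 11].

Per-facet area ½‖(b−a)×(c−a)‖:
  f1: (p0, p6, p8) → 59.9421
  f2: (p11, p6, p8) → 88.3707
  f3: (p11, p1, p8) → 27.4660
  f4: (p11, p1, p6) → 34.9929
  f5: (p4, p0, p6) → 37.0545
  f6: (p3, p0, p8) → 55.6090
  f7: (p3, p1, p8) → 110.4604
  f8: (p3, p1, p10) → 39.2077
  f9: (p2, p1, p6) → 11.5480
  f10: (p2, p4, p6) → 22.4289
  f11: (p2, p4, p1) → 4.4464
  f12: (p5, p4, p1) → 16.3091
  f13: (p7, p3, p10) → 8.2153
  f14: (p7, p3, p0) → 44.3048
  f15: (p7, p5, p4) → 30.3251
  f16: (p7, p1, p10) → 16.6781
  f17: (p7, p5, p1) → 22.2812
  f18: (p9, p4, p0) → 56.2792
  f19: (p9, p7, p0) → 4.1860
  f20: (p9, p7, p4) → 4.0784
Σ area = 694.184

Check V−E+F: 12 − 30 + 20 = 2.

facets=20 area=694.184


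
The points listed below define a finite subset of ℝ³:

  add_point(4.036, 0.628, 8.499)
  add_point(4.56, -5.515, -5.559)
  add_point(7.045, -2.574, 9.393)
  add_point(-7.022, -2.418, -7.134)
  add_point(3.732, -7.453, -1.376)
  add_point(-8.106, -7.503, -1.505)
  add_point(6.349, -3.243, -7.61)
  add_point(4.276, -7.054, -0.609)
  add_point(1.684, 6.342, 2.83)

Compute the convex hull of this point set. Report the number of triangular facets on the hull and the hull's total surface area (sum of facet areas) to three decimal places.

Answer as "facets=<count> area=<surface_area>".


9 of the 9 inputs are extreme points: [0, 1, 2, 3, 4, 5, 6, 7, 8].

Triangle areas on the boundary:
  f1: (p6, p8, p2) → 89.3387
  f2: (p3, p8, p5) → 60.7896
  f3: (p3, p6, p8) → 92.6569
  f4: (p0, p2, p5) → 38.4957
  f5: (p0, p8, p5) → 71.6718
  f6: (p0, p8, p2) → 11.0359
  f7: (p4, p2, p5) → 69.7497
  f8: (p1, p4, p5) → 27.3281
  f9: (p1, p4, p6) → 4.0790
  f10: (p1, p3, p5) → 45.9348
  f11: (p1, p3, p6) → 20.7877
  f12: (p7, p6, p2) → 40.1216
  f13: (p7, p4, p2) → 1.8088
  f14: (p7, p4, p6) → 3.9804
Σ area = 577.779

Check V−E+F: 9 − 21 + 14 = 2.

facets=14 area=577.779


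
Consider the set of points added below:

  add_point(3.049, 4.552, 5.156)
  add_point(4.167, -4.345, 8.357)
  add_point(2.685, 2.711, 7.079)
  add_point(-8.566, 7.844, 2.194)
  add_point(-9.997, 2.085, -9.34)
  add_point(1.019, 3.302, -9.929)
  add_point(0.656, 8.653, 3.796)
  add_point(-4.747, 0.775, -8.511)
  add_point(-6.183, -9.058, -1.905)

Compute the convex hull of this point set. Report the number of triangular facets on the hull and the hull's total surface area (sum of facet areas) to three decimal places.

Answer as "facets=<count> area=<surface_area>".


Extreme-point indices: [0, 1, 2, 3, 4, 5, 6, 7, 8] — 9 of 9 on the boundary.

Per-facet area ½‖(b−a)×(c−a)‖:
  f1: (p3, p5, p4) → 71.5356
  f2: (p3, p5, p6) → 68.2616
  f3: (p7, p5, p4) → 12.0725
  f4: (p0, p5, p1) → 69.9800
  f5: (p0, p5, p6) → 36.3311
  f6: (p8, p3, p4) → 89.3132
  f7: (p8, p3, p1) → 125.3862
  f8: (p8, p7, p4) → 32.2094
  f9: (p8, p5, p1) → 123.0642
  f10: (p8, p7, p5) → 32.1080
  f11: (p2, p3, p1) → 38.6724
  f12: (p2, p3, p6) → 31.8744
  f13: (p2, p0, p1) → 6.4195
  f14: (p2, p0, p6) → 4.7365
Σ area = 741.965

Check V−E+F: 9 − 21 + 14 = 2.

facets=14 area=741.965


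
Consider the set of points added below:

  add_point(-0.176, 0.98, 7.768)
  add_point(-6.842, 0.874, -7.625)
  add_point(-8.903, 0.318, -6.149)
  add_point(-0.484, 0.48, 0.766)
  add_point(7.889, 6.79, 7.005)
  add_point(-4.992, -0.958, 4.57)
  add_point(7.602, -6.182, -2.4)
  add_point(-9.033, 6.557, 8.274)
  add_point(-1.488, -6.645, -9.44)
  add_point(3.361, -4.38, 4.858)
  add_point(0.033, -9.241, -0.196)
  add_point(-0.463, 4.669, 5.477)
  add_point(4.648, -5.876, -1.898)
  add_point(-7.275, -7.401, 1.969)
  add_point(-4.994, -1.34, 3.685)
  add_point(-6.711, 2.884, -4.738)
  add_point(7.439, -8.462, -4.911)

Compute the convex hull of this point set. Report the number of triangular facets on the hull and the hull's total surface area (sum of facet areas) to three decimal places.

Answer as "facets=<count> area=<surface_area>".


Extreme-point indices: [0, 1, 2, 4, 6, 7, 8, 9, 10, 13, 15, 16] — 12 of 17 on the boundary.

Facet areas (half cross-product norm):
  f1: (p16, p8, p10) → 39.2501
  f2: (p9, p16, p10) → 34.1294
  f3: (p1, p16, p4) → 159.0084
  f4: (p1, p16, p8) → 39.7664
  f5: (p13, p9, p10) → 30.3494
  f6: (p13, p8, p10) → 38.0562
  f7: (p6, p16, p4) → 5.6270
  f8: (p6, p9, p4) → 51.9747
  f9: (p6, p9, p16) → 9.7958
  f10: (p15, p4, p7) → 113.1196
  f11: (p15, p1, p4) → 25.6549
  f12: (p0, p13, p7) → 64.7397
  f13: (p0, p13, p9) → 39.7562
  f14: (p0, p4, p7) → 48.3714
  f15: (p0, p9, p4) → 35.1424
  f16: (p2, p13, p7) → 82.0413
  f17: (p2, p15, p7) → 22.3775
  f18: (p2, p15, p1) → 4.3361
  f19: (p2, p1, p8) → 11.2380
  f20: (p2, p13, p8) → 57.2633
Σ area = 911.998

Euler characteristic 12−30+20 = 2 ✓

facets=20 area=911.998


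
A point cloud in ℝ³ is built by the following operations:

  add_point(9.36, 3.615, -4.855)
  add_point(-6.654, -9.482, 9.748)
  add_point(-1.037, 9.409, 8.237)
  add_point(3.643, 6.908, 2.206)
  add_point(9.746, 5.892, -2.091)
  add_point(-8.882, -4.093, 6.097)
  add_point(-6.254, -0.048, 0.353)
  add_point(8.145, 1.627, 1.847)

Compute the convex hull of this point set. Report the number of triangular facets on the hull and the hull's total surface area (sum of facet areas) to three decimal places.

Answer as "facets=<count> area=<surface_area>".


Points on the hull: [0, 1, 2, 3, 4, 5, 6, 7] (8 of 8).

Per-facet area ½‖(b−a)×(c−a)‖:
  f1: (p1, p2, p5) → 48.7491
  f2: (p6, p2, p5) → 50.0389
  f3: (p6, p1, p5) → 18.0310
  f4: (p7, p2, p4) → 40.8938
  f5: (p7, p1, p2) → 127.6674
  f6: (p3, p2, p4) → 10.1312
  f7: (p3, p6, p2) → 48.3472
  f8: (p0, p3, p4) → 12.2075
  f9: (p0, p3, p6) → 58.2288
  f10: (p0, p6, p1) → 102.9530
  f11: (p0, p7, p4) → 10.8412
  f12: (p0, p7, p1) → 54.1519
Σ area = 582.241

Euler: V−E+F = 8−18+12 = 2.

facets=12 area=582.241


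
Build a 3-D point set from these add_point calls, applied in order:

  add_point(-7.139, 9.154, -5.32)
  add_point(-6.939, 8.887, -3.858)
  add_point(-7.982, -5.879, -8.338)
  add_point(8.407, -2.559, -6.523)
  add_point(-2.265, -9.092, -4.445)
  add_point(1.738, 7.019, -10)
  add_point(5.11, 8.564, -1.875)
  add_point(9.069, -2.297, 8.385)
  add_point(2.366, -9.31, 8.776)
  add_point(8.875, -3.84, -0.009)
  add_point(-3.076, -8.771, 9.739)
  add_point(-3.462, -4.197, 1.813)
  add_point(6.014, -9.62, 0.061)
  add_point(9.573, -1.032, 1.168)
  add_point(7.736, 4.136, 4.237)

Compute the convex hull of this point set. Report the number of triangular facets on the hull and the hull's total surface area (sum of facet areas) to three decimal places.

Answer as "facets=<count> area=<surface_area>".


Points on the hull: [0, 1, 2, 3, 4, 5, 6, 7, 8, 9, 10, 12, 13, 14] (14 of 15).

Per-facet area ½‖(b−a)×(c−a)‖:
  f1: (p5, p0, p2) → 76.3565
  f2: (p1, p0, p2) → 11.5103
  f3: (p1, p10, p2) → 144.9458
  f4: (p4, p10, p2) → 48.1938
  f5: (p4, p8, p10) → 38.3854
  f6: (p4, p8, p12) → 44.3973
  f7: (p3, p4, p12) → 46.4566
  f8: (p3, p5, p2) → 93.4521
  f9: (p3, p4, p2) → 45.6568
  f10: (p14, p1, p10) → 152.0071
  f11: (p9, p3, p13) → 10.1593
  f12: (p9, p3, p12) → 21.2130
  f13: (p7, p8, p10) → 21.2873
  f14: (p7, p14, p10) → 51.4278
  f15: (p7, p14, p13) → 21.5477
  f16: (p7, p9, p13) → 11.2387
  f17: (p7, p8, p12) → 44.0548
  f18: (p7, p9, p12) → 27.1692
  f19: (p6, p1, p0) → 8.7527
  f20: (p6, p14, p1) → 43.2625
  f21: (p6, p5, p0) → 45.4624
  f22: (p6, p3, p5) → 51.3295
  f23: (p6, p3, p13) → 43.0862
  f24: (p6, p14, p13) → 24.7106
Σ area = 1126.063

Check V−E+F: 14 − 36 + 24 = 2.

facets=24 area=1126.063


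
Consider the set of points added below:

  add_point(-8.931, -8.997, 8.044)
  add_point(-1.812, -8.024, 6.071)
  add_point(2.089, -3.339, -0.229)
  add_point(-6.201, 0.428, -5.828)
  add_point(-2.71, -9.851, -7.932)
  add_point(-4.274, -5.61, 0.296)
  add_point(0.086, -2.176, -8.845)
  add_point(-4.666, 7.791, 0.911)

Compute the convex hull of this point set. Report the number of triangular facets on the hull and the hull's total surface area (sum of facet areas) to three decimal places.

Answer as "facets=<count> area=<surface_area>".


Extreme-point indices: [0, 1, 2, 3, 4, 6, 7] — 7 of 8 on the boundary.

Area of each hull facet:
  f1: (p6, p7, p2) → 57.7038
  f2: (p6, p4, p2) → 36.2362
  f3: (p1, p7, p0) → 62.8274
  f4: (p1, p7, p2) → 56.5272
  f5: (p1, p4, p0) → 51.8122
  f6: (p1, p4, p2) → 48.9622
  f7: (p3, p7, p0) → 85.2182
  f8: (p3, p4, p0) → 89.3293
  f9: (p3, p6, p7) → 34.4950
  f10: (p3, p6, p4) → 30.5907
Σ area = 553.702

Euler: V−E+F = 7−15+10 = 2.

facets=10 area=553.702


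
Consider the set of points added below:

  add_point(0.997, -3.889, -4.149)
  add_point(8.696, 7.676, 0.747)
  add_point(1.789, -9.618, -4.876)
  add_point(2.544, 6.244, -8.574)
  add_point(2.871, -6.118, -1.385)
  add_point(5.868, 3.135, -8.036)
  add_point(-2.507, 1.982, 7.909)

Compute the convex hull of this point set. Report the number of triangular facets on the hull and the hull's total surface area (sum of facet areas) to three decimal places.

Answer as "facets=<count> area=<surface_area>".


Extreme-point indices: [0, 1, 2, 3, 4, 5, 6] — 7 of 7 on the boundary.

Triangle areas on the boundary:
  f1: (p3, p1, p6) → 81.2690
  f2: (p5, p2, p1) → 67.5982
  f3: (p5, p3, p1) → 23.5659
  f4: (p5, p3, p2) → 28.2976
  f5: (p4, p1, p6) → 88.5150
  f6: (p4, p2, p6) → 20.0645
  f7: (p4, p2, p1) → 22.4208
  f8: (p0, p2, p6) → 33.4946
  f9: (p0, p3, p6) → 77.3794
  f10: (p0, p3, p2) → 18.4480
Σ area = 461.053

Euler characteristic 7−15+10 = 2 ✓

facets=10 area=461.053


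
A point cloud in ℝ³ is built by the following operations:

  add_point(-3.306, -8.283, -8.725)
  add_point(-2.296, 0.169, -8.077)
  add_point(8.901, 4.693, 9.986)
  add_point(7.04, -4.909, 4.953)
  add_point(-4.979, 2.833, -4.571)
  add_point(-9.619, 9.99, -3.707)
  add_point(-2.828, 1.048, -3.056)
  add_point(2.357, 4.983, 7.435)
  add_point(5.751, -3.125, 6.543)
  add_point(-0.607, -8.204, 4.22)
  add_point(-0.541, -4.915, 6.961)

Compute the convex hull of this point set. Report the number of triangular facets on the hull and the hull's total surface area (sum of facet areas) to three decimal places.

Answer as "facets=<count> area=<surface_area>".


facets=14 area=775.647

Points on the hull: [0, 1, 2, 3, 5, 7, 8, 9, 10] (9 of 11).

Facet areas (half cross-product norm):
  f1: (p1, p2, p5) → 139.7838
  f2: (p1, p0, p5) → 39.2926
  f3: (p7, p2, p5) → 26.1901
  f4: (p7, p10, p5) → 88.1785
  f5: (p7, p10, p2) → 35.2420
  f6: (p3, p1, p2) → 90.8828
  f7: (p3, p1, p0) → 70.6697
  f8: (p8, p10, p2) → 25.0691
  f9: (p8, p3, p2) → 9.6847
  f10: (p8, p3, p10) → 8.4501
  f11: (p9, p3, p0) → 53.1377
  f12: (p9, p3, p10) → 16.6044
  f13: (p9, p0, p5) → 129.7333
  f14: (p9, p10, p5) → 42.7286
Σ area = 775.647

Check V−E+F: 9 − 21 + 14 = 2.


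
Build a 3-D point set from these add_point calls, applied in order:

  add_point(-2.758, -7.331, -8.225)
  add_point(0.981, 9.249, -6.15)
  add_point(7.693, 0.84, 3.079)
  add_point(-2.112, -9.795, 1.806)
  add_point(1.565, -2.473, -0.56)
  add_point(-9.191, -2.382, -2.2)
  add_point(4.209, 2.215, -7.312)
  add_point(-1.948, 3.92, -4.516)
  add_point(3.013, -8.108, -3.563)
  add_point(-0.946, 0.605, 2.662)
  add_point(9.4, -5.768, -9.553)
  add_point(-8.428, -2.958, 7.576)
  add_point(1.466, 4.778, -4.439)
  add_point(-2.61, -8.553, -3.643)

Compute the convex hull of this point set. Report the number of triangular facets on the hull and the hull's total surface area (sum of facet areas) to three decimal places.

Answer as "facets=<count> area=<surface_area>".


facets=14 area=811.732

Hull vertices (9/14): indices [0, 1, 2, 3, 5, 8, 10, 11, 13].

Facet areas (half cross-product norm):
  f1: (p11, p1, p5) → 76.0439
  f2: (p2, p1, p10) → 98.6998
  f3: (p2, p11, p1) → 120.3892
  f4: (p0, p1, p5) → 79.0343
  f5: (p0, p1, p10) → 99.8276
  f6: (p3, p2, p10) → 98.2619
  f7: (p3, p2, p11) → 78.9935
  f8: (p3, p11, p5) → 48.2201
  f9: (p8, p0, p10) → 33.6168
  f10: (p8, p3, p10) → 2.2603
  f11: (p13, p8, p0) → 13.3781
  f12: (p13, p8, p3) → 15.7690
  f13: (p13, p0, p5) → 21.6527
  f14: (p13, p3, p5) → 25.5853
Σ area = 811.732

Check V−E+F: 9 − 21 + 14 = 2.


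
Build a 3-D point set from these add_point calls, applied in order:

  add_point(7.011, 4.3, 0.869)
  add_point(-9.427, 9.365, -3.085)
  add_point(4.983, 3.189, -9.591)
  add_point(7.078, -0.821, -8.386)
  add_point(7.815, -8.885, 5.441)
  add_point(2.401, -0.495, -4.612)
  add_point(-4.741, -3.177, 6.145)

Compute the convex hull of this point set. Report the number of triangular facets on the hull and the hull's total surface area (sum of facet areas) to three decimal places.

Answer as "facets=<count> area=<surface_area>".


Hull vertices (7/7): indices [0, 1, 2, 3, 4, 5, 6].

Per-facet area ½‖(b−a)×(c−a)‖:
  f1: (p0, p2, p1) → 88.0007
  f2: (p0, p6, p1) → 112.9489
  f3: (p0, p6, p4) → 87.3514
  f4: (p5, p6, p1) → 95.0006
  f5: (p3, p2, p1) → 32.0003
  f6: (p3, p5, p1) → 33.6890
  f7: (p3, p0, p4) → 72.8412
  f8: (p3, p0, p2) → 24.2999
  f9: (p3, p6, p4) → 108.2781
  f10: (p3, p5, p6) → 15.4309
Σ area = 669.841

Euler characteristic 7−15+10 = 2 ✓

facets=10 area=669.841


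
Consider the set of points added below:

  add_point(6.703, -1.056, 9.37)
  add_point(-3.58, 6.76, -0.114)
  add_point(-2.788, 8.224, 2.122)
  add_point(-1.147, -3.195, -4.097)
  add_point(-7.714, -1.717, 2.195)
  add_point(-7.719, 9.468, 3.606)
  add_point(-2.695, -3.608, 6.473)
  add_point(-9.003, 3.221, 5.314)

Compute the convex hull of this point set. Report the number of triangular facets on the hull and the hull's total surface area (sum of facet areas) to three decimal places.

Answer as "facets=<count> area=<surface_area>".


facets=12 area=432.450

Hull vertices (8/8): indices [0, 1, 2, 3, 4, 5, 6, 7].

Facet areas (half cross-product norm):
  f1: (p5, p0, p7) → 54.9676
  f2: (p6, p0, p7) → 41.8809
  f3: (p6, p3, p0) → 53.7878
  f4: (p2, p5, p0) → 32.2280
  f5: (p2, p3, p0) → 91.4331
  f6: (p4, p6, p7) → 20.4799
  f7: (p4, p6, p3) → 31.2965
  f8: (p4, p5, p7) → 15.7309
  f9: (p4, p3, p5) → 50.3562
  f10: (p1, p3, p5) → 22.0362
  f11: (p1, p2, p5) → 7.3577
  f12: (p1, p2, p3) → 10.8947
Σ area = 432.450

Check V−E+F: 8 − 18 + 12 = 2.


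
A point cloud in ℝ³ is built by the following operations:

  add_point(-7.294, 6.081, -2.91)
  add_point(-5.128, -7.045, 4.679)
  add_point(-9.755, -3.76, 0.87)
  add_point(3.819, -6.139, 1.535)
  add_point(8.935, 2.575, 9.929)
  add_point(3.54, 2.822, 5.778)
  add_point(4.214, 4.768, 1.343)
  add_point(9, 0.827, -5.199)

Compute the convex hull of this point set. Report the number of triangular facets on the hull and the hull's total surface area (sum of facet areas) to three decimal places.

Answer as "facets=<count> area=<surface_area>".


facets=10 area=629.974

7 of the 8 inputs are extreme points: [0, 1, 2, 3, 4, 6, 7].

Per-facet area ½‖(b−a)×(c−a)‖:
  f1: (p0, p7, p2) → 93.4794
  f2: (p4, p0, p2) → 111.5422
  f3: (p3, p7, p2) → 71.6772
  f4: (p3, p4, p7) → 70.5158
  f5: (p6, p0, p7) → 53.1886
  f6: (p6, p4, p7) → 43.4977
  f7: (p6, p4, p0) → 40.5109
  f8: (p1, p4, p2) → 54.7473
  f9: (p1, p3, p2) → 29.7474
  f10: (p1, p3, p4) → 61.0679
Σ area = 629.974

Check V−E+F: 7 − 15 + 10 = 2.
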